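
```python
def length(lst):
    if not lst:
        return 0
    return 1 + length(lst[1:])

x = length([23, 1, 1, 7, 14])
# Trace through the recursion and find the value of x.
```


length([23, 1, 1, 7, 14])
= 1 + length([1, 1, 7, 14])
= 1 + 1 + length([1, 7, 14])
= 1 + 1 + 1 + length([7, 14])
= 1 + 1 + 1 + 1 + length([14])
= 1 + 1 + 1 + 1 + 1 + length([])
= 1 + 1 + 1 + 1 + 1 + 0
= 5


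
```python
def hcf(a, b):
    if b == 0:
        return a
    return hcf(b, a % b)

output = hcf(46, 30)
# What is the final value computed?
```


hcf(46, 30)
= hcf(30, 46 % 30) = hcf(30, 16)
= hcf(16, 30 % 16) = hcf(16, 14)
= hcf(14, 16 % 14) = hcf(14, 2)
= hcf(2, 14 % 2) = hcf(2, 0)
b == 0, return a = 2


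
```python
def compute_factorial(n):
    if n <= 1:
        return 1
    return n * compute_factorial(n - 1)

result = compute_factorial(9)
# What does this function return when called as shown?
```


compute_factorial(9)
= 9 * compute_factorial(8)
= 9 * 8 * compute_factorial(7)
= 9 * 8 * 7 * compute_factorial(6)
= 9 * 8 * 7 * 6 * compute_factorial(5)
= 9 * 8 * 7 * 6 * 5 * compute_factorial(4)
= 9 * 8 * 7 * 6 * 5 * 4 * compute_factorial(3)
= 9 * 8 * 7 * 6 * 5 * 4 * 3 * compute_factorial(2)
= 9 * 8 * 7 * 6 * 5 * 4 * 3 * 2 * compute_factorial(1)
= 9 * 8 * 7 * 6 * 5 * 4 * 3 * 2 * 1
= 362880


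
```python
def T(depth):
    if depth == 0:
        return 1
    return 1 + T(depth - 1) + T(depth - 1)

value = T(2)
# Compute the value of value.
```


T(2)
= 1 + T(1) + T(1)
= 1 + 2 * T(1)
T(k) = 2^(k+1) - 1
T(0) = 1
T(1) = 3
T(2) = 7
T(2) = 2^3 - 1 = 7


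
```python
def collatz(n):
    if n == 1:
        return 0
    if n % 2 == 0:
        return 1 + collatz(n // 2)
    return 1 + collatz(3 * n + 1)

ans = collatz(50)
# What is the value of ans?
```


collatz(50)
50 is even -> collatz(25)
25 is odd -> 3*25+1 = 76 -> collatz(76)
76 is even -> collatz(38)
38 is even -> collatz(19)
19 is odd -> 3*19+1 = 58 -> collatz(58)
58 is even -> collatz(29)
29 is odd -> 3*29+1 = 88 -> collatz(88)
88 is even -> collatz(44)
44 is even -> collatz(22)
22 is even -> collatz(11)
11 is odd -> 3*11+1 = 34 -> collatz(34)
34 is even -> collatz(17)
17 is odd -> 3*17+1 = 52 -> collatz(52)
52 is even -> collatz(26)
26 is even -> collatz(13)
13 is odd -> 3*13+1 = 40 -> collatz(40)
40 is even -> collatz(20)
20 is even -> collatz(10)
10 is even -> collatz(5)
5 is odd -> 3*5+1 = 16 -> collatz(16)
16 is even -> collatz(8)
8 is even -> collatz(4)
4 is even -> collatz(2)
2 is even -> collatz(1)
Reached 1 after 24 steps
= 24


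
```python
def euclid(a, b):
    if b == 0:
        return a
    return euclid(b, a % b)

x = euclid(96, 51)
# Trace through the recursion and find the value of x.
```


euclid(96, 51)
= euclid(51, 96 % 51) = euclid(51, 45)
= euclid(45, 51 % 45) = euclid(45, 6)
= euclid(6, 45 % 6) = euclid(6, 3)
= euclid(3, 6 % 3) = euclid(3, 0)
b == 0, return a = 3


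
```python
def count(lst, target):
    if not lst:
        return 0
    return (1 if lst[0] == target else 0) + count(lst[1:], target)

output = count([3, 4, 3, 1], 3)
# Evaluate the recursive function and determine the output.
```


count([3, 4, 3, 1], 3)
lst[0]=3 == 3: 1 + count([4, 3, 1], 3)
lst[0]=4 != 3: 0 + count([3, 1], 3)
lst[0]=3 == 3: 1 + count([1], 3)
lst[0]=1 != 3: 0 + count([], 3)
= 2


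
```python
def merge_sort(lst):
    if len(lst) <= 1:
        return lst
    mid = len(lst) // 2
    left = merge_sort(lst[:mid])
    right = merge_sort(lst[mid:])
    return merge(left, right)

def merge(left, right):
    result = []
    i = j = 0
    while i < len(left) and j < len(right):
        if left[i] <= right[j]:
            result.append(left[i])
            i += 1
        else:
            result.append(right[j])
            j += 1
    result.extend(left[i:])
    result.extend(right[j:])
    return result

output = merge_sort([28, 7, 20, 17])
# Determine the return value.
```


merge_sort([28, 7, 20, 17])
Split into [28, 7] and [20, 17]
Left sorted: [7, 28]
Right sorted: [17, 20]
Merge [7, 28] and [17, 20]
= [7, 17, 20, 28]


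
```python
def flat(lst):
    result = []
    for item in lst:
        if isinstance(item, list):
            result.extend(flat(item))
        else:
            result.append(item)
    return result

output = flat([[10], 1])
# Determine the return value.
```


flat([[10], 1])
Processing each element:
  [10] is a list -> flat recursively -> [10]
  1 is not a list -> append 1
= [10, 1]


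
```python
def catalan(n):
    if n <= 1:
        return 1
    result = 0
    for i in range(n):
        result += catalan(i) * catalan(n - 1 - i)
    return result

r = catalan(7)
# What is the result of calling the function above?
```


catalan(7)
= sum of catalan(i) * catalan(7-1-i) for i in 0..6
First compute sub-values bottom-up:
  catalan(0) = 1, catalan(1) = 1
  catalan(2) = 1*1 + 1*1 = 2
  catalan(3) = 1*2 + 1*1 + 2*1 = 5
  catalan(4) = 1*5 + 1*2 + 2*1 + 5*1 = 14
  catalan(5) = 1*14 + 1*5 + 2*2 + 5*1 + 14*1 = 42
  catalan(6) = 1*42 + 1*14 + 2*5 + 5*2 + 14*1 + 42*1 = 132
Now catalan(7):
  catalan(0)*catalan(6) = 1*132 = 132
  catalan(1)*catalan(5) = 1*42 = 42
  catalan(2)*catalan(4) = 2*14 = 28
  catalan(3)*catalan(3) = 5*5 = 25
  catalan(4)*catalan(2) = 14*2 = 28
  catalan(5)*catalan(1) = 42*1 = 42
  catalan(6)*catalan(0) = 132*1 = 132
= 132 + 42 + 28 + 25 + 28 + 42 + 132
= 429


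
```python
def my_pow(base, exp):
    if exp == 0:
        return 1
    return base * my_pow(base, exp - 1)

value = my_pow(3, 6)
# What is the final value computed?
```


my_pow(3, 6)
= 3 * my_pow(3, 5)
= 3 * 3 * my_pow(3, 4)
= 3 * 3 * 3 * my_pow(3, 3)
= 3 * 3 * 3 * 3 * my_pow(3, 2)
= 3 * 3 * 3 * 3 * 3 * my_pow(3, 1)
= 3 * 3 * 3 * 3 * 3 * 3 * my_pow(3, 0)
= 3 * 3 * 3 * 3 * 3 * 3 * 1
= 729


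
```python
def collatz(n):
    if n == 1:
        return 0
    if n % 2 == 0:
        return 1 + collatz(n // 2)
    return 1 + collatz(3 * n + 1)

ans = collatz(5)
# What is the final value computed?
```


collatz(5)
5 is odd -> 3*5+1 = 16 -> collatz(16)
16 is even -> collatz(8)
8 is even -> collatz(4)
4 is even -> collatz(2)
2 is even -> collatz(1)
Reached 1 after 5 steps
= 5


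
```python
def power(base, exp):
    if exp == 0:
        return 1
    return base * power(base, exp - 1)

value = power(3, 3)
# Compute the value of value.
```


power(3, 3)
= 3 * power(3, 2)
= 3 * 3 * power(3, 1)
= 3 * 3 * 3 * power(3, 0)
= 3 * 3 * 3 * 1
= 27


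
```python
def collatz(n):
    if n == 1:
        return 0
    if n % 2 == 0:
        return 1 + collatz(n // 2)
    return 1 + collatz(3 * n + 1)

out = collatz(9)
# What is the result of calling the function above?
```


collatz(9)
9 is odd -> 3*9+1 = 28 -> collatz(28)
28 is even -> collatz(14)
14 is even -> collatz(7)
7 is odd -> 3*7+1 = 22 -> collatz(22)
22 is even -> collatz(11)
11 is odd -> 3*11+1 = 34 -> collatz(34)
34 is even -> collatz(17)
17 is odd -> 3*17+1 = 52 -> collatz(52)
52 is even -> collatz(26)
26 is even -> collatz(13)
13 is odd -> 3*13+1 = 40 -> collatz(40)
40 is even -> collatz(20)
20 is even -> collatz(10)
10 is even -> collatz(5)
5 is odd -> 3*5+1 = 16 -> collatz(16)
16 is even -> collatz(8)
8 is even -> collatz(4)
4 is even -> collatz(2)
2 is even -> collatz(1)
Reached 1 after 19 steps
= 19


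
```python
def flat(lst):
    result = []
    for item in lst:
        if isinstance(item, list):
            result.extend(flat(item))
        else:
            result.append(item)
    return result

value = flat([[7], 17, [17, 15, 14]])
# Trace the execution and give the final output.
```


flat([[7], 17, [17, 15, 14]])
Processing each element:
  [7] is a list -> flat recursively -> [7]
  17 is not a list -> append 17
  [17, 15, 14] is a list -> flat recursively -> [17, 15, 14]
= [7, 17, 17, 15, 14]


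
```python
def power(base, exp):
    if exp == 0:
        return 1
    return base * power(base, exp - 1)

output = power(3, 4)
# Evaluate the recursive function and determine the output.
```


power(3, 4)
= 3 * power(3, 3)
= 3 * 3 * power(3, 2)
= 3 * 3 * 3 * power(3, 1)
= 3 * 3 * 3 * 3 * power(3, 0)
= 3 * 3 * 3 * 3 * 1
= 81


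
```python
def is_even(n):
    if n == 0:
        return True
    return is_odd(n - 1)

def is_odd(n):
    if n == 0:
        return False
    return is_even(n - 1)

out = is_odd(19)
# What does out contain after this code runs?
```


is_odd(19)
= is_even(18)
= is_odd(17)
= is_even(16)
= is_odd(15)
= is_even(14)
= is_odd(13)
= is_even(12)
= is_odd(11)
= is_even(10)
= is_odd(9)
= is_even(8)
= is_odd(7)
= is_even(6)
= is_odd(5)
= is_even(4)
= is_odd(3)
= is_even(2)
= is_odd(1)
= is_even(0)
n == 0: return True
= True


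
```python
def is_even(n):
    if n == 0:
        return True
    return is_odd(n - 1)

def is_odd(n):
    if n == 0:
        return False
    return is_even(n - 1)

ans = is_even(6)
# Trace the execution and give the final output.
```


is_even(6)
= is_odd(5)
= is_even(4)
= is_odd(3)
= is_even(2)
= is_odd(1)
= is_even(0)
n == 0: return True
= True


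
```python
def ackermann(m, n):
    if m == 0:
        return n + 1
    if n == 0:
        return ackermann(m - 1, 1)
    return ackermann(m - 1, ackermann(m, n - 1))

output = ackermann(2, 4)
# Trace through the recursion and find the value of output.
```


ackermann(2, 4)
= ackermann(1, ackermann(2, 3))
First compute ackermann(2, 3) = 9
= ackermann(1, 9)
= 11


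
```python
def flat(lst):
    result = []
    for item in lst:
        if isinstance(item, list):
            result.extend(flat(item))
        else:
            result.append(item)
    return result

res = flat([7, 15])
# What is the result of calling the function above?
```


flat([7, 15])
Processing each element:
  7 is not a list -> append 7
  15 is not a list -> append 15
= [7, 15]


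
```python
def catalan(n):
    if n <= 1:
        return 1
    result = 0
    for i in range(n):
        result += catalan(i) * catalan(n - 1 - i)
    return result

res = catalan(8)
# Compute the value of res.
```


catalan(8)
= sum of catalan(i) * catalan(8-1-i) for i in 0..7
First compute sub-values bottom-up:
  catalan(0) = 1, catalan(1) = 1
  catalan(2) = 1*1 + 1*1 = 2
  catalan(3) = 1*2 + 1*1 + 2*1 = 5
  catalan(4) = 1*5 + 1*2 + 2*1 + 5*1 = 14
  catalan(5) = 1*14 + 1*5 + 2*2 + 5*1 + 14*1 = 42
  catalan(6) = 1*42 + 1*14 + 2*5 + 5*2 + 14*1 + 42*1 = 132
  catalan(7) = 1*132 + 1*42 + 2*14 + 5*5 + 14*2 + 42*1 + 132*1 = 429
Now catalan(8):
  catalan(0)*catalan(7) = 1*429 = 429
  catalan(1)*catalan(6) = 1*132 = 132
  catalan(2)*catalan(5) = 2*42 = 84
  catalan(3)*catalan(4) = 5*14 = 70
  catalan(4)*catalan(3) = 14*5 = 70
  catalan(5)*catalan(2) = 42*2 = 84
  catalan(6)*catalan(1) = 132*1 = 132
  catalan(7)*catalan(0) = 429*1 = 429
= 429 + 132 + 84 + 70 + 70 + 84 + 132 + 429
= 1430


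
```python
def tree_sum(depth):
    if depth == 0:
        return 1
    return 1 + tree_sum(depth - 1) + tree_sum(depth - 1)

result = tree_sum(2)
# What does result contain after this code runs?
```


tree_sum(2)
= 1 + tree_sum(1) + tree_sum(1)
= 1 + 2 * tree_sum(1)
tree_sum(k) = 2^(k+1) - 1
tree_sum(0) = 1
tree_sum(1) = 3
tree_sum(2) = 7
tree_sum(2) = 2^3 - 1 = 7


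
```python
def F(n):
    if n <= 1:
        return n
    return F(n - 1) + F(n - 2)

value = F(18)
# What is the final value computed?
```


F(18)
= F(17) + F(16)
= (F(16) + F(15)) + F(16)
Computing bottom-up: F(0)=0, F(1)=1, F(2)=1, F(3)=2, F(4)=3, F(5)=5, F(6)=8, F(7)=13, F(8)=21, F(9)=34, F(10)=55, F(11)=89, F(12)=144, F(13)=233, F(14)=377, F(15)=610, F(16)=987, F(17)=1597, F(18)=2584
= 2584


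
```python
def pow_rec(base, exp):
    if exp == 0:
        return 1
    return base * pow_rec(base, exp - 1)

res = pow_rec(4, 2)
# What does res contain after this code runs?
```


pow_rec(4, 2)
= 4 * pow_rec(4, 1)
= 4 * 4 * pow_rec(4, 0)
= 4 * 4 * 1
= 16


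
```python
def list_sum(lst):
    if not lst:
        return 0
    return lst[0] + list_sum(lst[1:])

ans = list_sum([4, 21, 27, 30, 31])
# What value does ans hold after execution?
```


list_sum([4, 21, 27, 30, 31])
= 4 + list_sum([21, 27, 30, 31])
= 4 + 21 + list_sum([27, 30, 31])
= 4 + 21 + 27 + list_sum([30, 31])
= 4 + 21 + 27 + 30 + list_sum([31])
= 4 + 21 + 27 + 30 + 31 + list_sum([])
= 4 + 21 + 27 + 30 + 31 + 0
= 113


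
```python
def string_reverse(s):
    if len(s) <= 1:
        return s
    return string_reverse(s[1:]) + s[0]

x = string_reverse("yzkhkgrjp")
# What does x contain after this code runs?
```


string_reverse("yzkhkgrjp")
= string_reverse("zkhkgrjp") + "y"
= string_reverse("khkgrjp") + "z" + "y"
= string_reverse("hkgrjp") + "k" + "z" + "y"
= string_reverse("kgrjp") + "h" + "k" + "z" + "y"
= string_reverse("grjp") + "k" + "h" + "k" + "z" + "y"
= string_reverse("rjp") + "g" + "k" + "h" + "k" + "z" + "y"
= string_reverse("jp") + "r" + "g" + "k" + "h" + "k" + "z" + "y"
= string_reverse("p") + "j" + "r" + "g" + "k" + "h" + "k" + "z" + "y"
= "p" + "j" + "r" + "g" + "k" + "h" + "k" + "z" + "y"
= "pjrgkhkzy"


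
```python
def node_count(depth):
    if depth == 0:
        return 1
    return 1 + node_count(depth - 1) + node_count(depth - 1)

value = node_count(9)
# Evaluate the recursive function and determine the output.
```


node_count(9)
= 1 + node_count(8) + node_count(8)
= 1 + 2 * node_count(8)
node_count(k) = 2^(k+1) - 1
node_count(0) = 1
node_count(1) = 3
node_count(2) = 7
node_count(3) = 15
node_count(4) = 31
node_count(9) = 2^10 - 1 = 1023


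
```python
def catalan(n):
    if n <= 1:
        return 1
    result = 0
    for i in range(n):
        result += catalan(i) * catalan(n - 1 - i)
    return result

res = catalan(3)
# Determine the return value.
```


catalan(3)
= sum of catalan(i) * catalan(3-1-i) for i in 0..2
First compute sub-values bottom-up:
  catalan(0) = 1, catalan(1) = 1
  catalan(2) = 1*1 + 1*1 = 2
Now catalan(3):
  catalan(0)*catalan(2) = 1*2 = 2
  catalan(1)*catalan(1) = 1*1 = 1
  catalan(2)*catalan(0) = 2*1 = 2
= 2 + 1 + 2
= 5


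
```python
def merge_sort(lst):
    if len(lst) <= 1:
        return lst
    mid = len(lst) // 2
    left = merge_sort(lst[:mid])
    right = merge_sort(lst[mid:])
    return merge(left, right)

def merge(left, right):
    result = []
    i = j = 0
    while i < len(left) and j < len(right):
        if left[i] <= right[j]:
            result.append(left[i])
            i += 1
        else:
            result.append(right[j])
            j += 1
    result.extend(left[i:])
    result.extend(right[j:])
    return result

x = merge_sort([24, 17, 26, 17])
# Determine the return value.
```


merge_sort([24, 17, 26, 17])
Split into [24, 17] and [26, 17]
Left sorted: [17, 24]
Right sorted: [17, 26]
Merge [17, 24] and [17, 26]
= [17, 17, 24, 26]


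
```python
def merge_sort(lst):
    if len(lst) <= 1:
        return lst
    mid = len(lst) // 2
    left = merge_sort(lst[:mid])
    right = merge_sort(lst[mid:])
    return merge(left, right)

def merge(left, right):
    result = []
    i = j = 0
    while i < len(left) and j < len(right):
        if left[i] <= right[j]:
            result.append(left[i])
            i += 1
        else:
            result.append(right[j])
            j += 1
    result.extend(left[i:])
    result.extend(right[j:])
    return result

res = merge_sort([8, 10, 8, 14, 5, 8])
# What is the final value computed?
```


merge_sort([8, 10, 8, 14, 5, 8])
Split into [8, 10, 8] and [14, 5, 8]
Left sorted: [8, 8, 10]
Right sorted: [5, 8, 14]
Merge [8, 8, 10] and [5, 8, 14]
= [5, 8, 8, 8, 10, 14]


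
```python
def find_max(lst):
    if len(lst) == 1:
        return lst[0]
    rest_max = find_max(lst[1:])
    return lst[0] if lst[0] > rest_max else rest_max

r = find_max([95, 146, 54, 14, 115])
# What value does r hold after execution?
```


find_max([95, 146, 54, 14, 115])
= compare 95 with find_max([146, 54, 14, 115])
= compare 146 with find_max([54, 14, 115])
= compare 54 with find_max([14, 115])
= compare 14 with find_max([115])
Base: find_max([115]) = 115
compare 14 with 115: max = 115
compare 54 with 115: max = 115
compare 146 with 115: max = 146
compare 95 with 146: max = 146
= 146


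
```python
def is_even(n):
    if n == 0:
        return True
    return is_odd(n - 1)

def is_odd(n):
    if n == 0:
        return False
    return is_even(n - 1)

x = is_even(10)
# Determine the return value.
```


is_even(10)
= is_odd(9)
= is_even(8)
= is_odd(7)
= is_even(6)
= is_odd(5)
= is_even(4)
= is_odd(3)
= is_even(2)
= is_odd(1)
= is_even(0)
n == 0: return True
= True


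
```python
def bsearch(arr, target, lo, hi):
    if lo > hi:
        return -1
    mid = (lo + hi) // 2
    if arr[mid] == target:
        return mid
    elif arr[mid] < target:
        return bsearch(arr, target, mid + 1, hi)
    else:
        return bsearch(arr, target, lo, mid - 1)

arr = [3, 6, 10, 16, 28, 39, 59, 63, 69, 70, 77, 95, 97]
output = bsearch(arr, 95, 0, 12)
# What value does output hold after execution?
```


bsearch(arr, 95, 0, 12)
lo=0, hi=12, mid=6, arr[mid]=59
59 < 95, search right half
lo=7, hi=12, mid=9, arr[mid]=70
70 < 95, search right half
lo=10, hi=12, mid=11, arr[mid]=95
arr[11] == 95, found at index 11
= 11


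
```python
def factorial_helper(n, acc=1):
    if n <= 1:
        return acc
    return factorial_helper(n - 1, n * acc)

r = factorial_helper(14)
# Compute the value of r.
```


factorial_helper(14, 1)
= factorial_helper(13, 14 * 1) = factorial_helper(13, 14)
= factorial_helper(12, 13 * 14) = factorial_helper(12, 182)
= factorial_helper(11, 12 * 182) = factorial_helper(11, 2184)
= factorial_helper(10, 11 * 2184) = factorial_helper(10, 24024)
= factorial_helper(9, 10 * 24024) = factorial_helper(9, 240240)
= factorial_helper(8, 9 * 240240) = factorial_helper(8, 2162160)
= factorial_helper(7, 8 * 2162160) = factorial_helper(7, 17297280)
= factorial_helper(6, 7 * 17297280) = factorial_helper(6, 121080960)
= factorial_helper(5, 6 * 121080960) = factorial_helper(5, 726485760)
= factorial_helper(4, 5 * 726485760) = factorial_helper(4, 3632428800)
= factorial_helper(3, 4 * 3632428800) = factorial_helper(3, 14529715200)
= factorial_helper(2, 3 * 14529715200) = factorial_helper(2, 43589145600)
= factorial_helper(1, 2 * 43589145600) = factorial_helper(1, 87178291200)
n <= 1, return acc = 87178291200


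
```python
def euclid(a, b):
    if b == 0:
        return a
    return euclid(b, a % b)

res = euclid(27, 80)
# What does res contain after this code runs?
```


euclid(27, 80)
= euclid(80, 27 % 80) = euclid(80, 27)
= euclid(27, 80 % 27) = euclid(27, 26)
= euclid(26, 27 % 26) = euclid(26, 1)
= euclid(1, 26 % 1) = euclid(1, 0)
b == 0, return a = 1


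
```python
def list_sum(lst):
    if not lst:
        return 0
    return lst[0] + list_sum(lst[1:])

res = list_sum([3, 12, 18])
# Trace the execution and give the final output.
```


list_sum([3, 12, 18])
= 3 + list_sum([12, 18])
= 3 + 12 + list_sum([18])
= 3 + 12 + 18 + list_sum([])
= 3 + 12 + 18 + 0
= 33


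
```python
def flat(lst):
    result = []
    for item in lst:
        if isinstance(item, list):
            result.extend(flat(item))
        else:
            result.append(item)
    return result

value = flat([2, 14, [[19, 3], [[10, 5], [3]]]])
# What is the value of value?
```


flat([2, 14, [[19, 3], [[10, 5], [3]]]])
Processing each element:
  2 is not a list -> append 2
  14 is not a list -> append 14
  [[19, 3], [[10, 5], [3]]] is a list -> flat recursively -> [19, 3, 10, 5, 3]
= [2, 14, 19, 3, 10, 5, 3]


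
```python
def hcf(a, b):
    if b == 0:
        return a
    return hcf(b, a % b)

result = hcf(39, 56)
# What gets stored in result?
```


hcf(39, 56)
= hcf(56, 39 % 56) = hcf(56, 39)
= hcf(39, 56 % 39) = hcf(39, 17)
= hcf(17, 39 % 17) = hcf(17, 5)
= hcf(5, 17 % 5) = hcf(5, 2)
= hcf(2, 5 % 2) = hcf(2, 1)
= hcf(1, 2 % 1) = hcf(1, 0)
b == 0, return a = 1


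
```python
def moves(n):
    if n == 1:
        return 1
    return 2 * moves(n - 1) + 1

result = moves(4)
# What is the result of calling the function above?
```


moves(4)
= 2 * moves(3) + 1
= 2 * (2 * moves(2) + 1) + 1
= 2 * (2 * (2 * moves(1) + 1) + 1) + 1
Now compute bottom-up:
moves(1) = 1
moves(2) = 2 * 1 + 1 = 3
moves(3) = 2 * 3 + 1 = 7
moves(4) = 2 * 7 + 1 = 15
= 15


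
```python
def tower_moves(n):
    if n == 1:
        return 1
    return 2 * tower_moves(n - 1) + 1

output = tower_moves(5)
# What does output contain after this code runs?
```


tower_moves(5)
= 2 * tower_moves(4) + 1
= 2 * (2 * tower_moves(3) + 1) + 1
= 2 * (2 * (2 * tower_moves(2) + 1) + 1) + 1
= 2 * (2 * (2 * (2 * tower_moves(1) + 1) + 1) + 1) + 1
Now compute bottom-up:
tower_moves(1) = 1
tower_moves(2) = 2 * 1 + 1 = 3
tower_moves(3) = 2 * 3 + 1 = 7
tower_moves(4) = 2 * 7 + 1 = 15
tower_moves(5) = 2 * 15 + 1 = 31
= 31


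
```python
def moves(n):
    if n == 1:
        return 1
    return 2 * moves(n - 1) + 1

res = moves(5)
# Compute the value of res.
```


moves(5)
= 2 * moves(4) + 1
= 2 * (2 * moves(3) + 1) + 1
= 2 * (2 * (2 * moves(2) + 1) + 1) + 1
= 2 * (2 * (2 * (2 * moves(1) + 1) + 1) + 1) + 1
Now compute bottom-up:
moves(1) = 1
moves(2) = 2 * 1 + 1 = 3
moves(3) = 2 * 3 + 1 = 7
moves(4) = 2 * 7 + 1 = 15
moves(5) = 2 * 15 + 1 = 31
= 31


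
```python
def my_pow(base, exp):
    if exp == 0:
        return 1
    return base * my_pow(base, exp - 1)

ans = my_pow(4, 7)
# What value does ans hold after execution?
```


my_pow(4, 7)
= 4 * my_pow(4, 6)
= 4 * 4 * my_pow(4, 5)
= 4 * 4 * 4 * my_pow(4, 4)
= 4 * 4 * 4 * 4 * my_pow(4, 3)
= 4 * 4 * 4 * 4 * 4 * my_pow(4, 2)
= 4 * 4 * 4 * 4 * 4 * 4 * my_pow(4, 1)
= 4 * 4 * 4 * 4 * 4 * 4 * 4 * my_pow(4, 0)
= 4 * 4 * 4 * 4 * 4 * 4 * 4 * 1
= 16384


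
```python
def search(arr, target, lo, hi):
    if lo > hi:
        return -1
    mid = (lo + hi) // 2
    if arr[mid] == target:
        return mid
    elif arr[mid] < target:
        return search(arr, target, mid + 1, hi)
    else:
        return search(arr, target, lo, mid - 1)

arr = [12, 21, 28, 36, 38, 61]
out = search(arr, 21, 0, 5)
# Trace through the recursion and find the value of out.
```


search(arr, 21, 0, 5)
lo=0, hi=5, mid=2, arr[mid]=28
28 > 21, search left half
lo=0, hi=1, mid=0, arr[mid]=12
12 < 21, search right half
lo=1, hi=1, mid=1, arr[mid]=21
arr[1] == 21, found at index 1
= 1


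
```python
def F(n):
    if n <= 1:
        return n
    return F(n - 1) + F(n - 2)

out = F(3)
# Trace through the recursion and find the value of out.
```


F(3)
= F(2) + F(1)
Computing bottom-up: F(0)=0, F(1)=1, F(2)=1, F(3)=2
= 2


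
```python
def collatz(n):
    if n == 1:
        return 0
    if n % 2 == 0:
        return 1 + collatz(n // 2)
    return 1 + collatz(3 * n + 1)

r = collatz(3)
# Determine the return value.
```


collatz(3)
3 is odd -> 3*3+1 = 10 -> collatz(10)
10 is even -> collatz(5)
5 is odd -> 3*5+1 = 16 -> collatz(16)
16 is even -> collatz(8)
8 is even -> collatz(4)
4 is even -> collatz(2)
2 is even -> collatz(1)
Reached 1 after 7 steps
= 7


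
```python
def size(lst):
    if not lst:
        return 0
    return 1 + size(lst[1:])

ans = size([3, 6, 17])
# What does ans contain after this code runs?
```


size([3, 6, 17])
= 1 + size([6, 17])
= 1 + 1 + size([17])
= 1 + 1 + 1 + size([])
= 1 + 1 + 1 + 0
= 3


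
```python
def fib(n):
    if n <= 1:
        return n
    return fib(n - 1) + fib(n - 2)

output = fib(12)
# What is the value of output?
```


fib(12)
= fib(11) + fib(10)
= (fib(10) + fib(9)) + fib(10)
Computing bottom-up: fib(0)=0, fib(1)=1, fib(2)=1, fib(3)=2, fib(4)=3, fib(5)=5, fib(6)=8, fib(7)=13, fib(8)=21, fib(9)=34, fib(10)=55, fib(11)=89, fib(12)=144
= 144


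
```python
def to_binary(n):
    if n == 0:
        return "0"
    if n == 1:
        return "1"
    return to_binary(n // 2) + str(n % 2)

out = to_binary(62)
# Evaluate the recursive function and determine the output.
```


to_binary(62)
= to_binary(31) + "0"
= to_binary(15) + "1" + "0"
= to_binary(7) + "1" + "1" + "0"
= to_binary(3) + "1" + "1" + "1" + "0"
= to_binary(1) + "1" + "1" + "1" + "1" + "0"
= "1" + "1" + "1" + "1" + "1" + "0"
= "111110"


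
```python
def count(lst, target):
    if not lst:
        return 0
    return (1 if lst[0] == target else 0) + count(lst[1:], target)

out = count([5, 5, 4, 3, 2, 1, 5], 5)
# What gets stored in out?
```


count([5, 5, 4, 3, 2, 1, 5], 5)
lst[0]=5 == 5: 1 + count([5, 4, 3, 2, 1, 5], 5)
lst[0]=5 == 5: 1 + count([4, 3, 2, 1, 5], 5)
lst[0]=4 != 5: 0 + count([3, 2, 1, 5], 5)
lst[0]=3 != 5: 0 + count([2, 1, 5], 5)
lst[0]=2 != 5: 0 + count([1, 5], 5)
lst[0]=1 != 5: 0 + count([5], 5)
lst[0]=5 == 5: 1 + count([], 5)
= 3


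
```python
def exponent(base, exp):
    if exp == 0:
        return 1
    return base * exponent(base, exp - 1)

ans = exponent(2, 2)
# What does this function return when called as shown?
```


exponent(2, 2)
= 2 * exponent(2, 1)
= 2 * 2 * exponent(2, 0)
= 2 * 2 * 1
= 4


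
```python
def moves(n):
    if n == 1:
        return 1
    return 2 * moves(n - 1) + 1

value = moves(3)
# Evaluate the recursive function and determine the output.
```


moves(3)
= 2 * moves(2) + 1
= 2 * (2 * moves(1) + 1) + 1
Now compute bottom-up:
moves(1) = 1
moves(2) = 2 * 1 + 1 = 3
moves(3) = 2 * 3 + 1 = 7
= 7


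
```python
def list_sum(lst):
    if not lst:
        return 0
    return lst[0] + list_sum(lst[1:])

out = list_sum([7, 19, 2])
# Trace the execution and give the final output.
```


list_sum([7, 19, 2])
= 7 + list_sum([19, 2])
= 7 + 19 + list_sum([2])
= 7 + 19 + 2 + list_sum([])
= 7 + 19 + 2 + 0
= 28


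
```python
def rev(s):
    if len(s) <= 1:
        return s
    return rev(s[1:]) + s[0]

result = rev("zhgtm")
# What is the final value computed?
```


rev("zhgtm")
= rev("hgtm") + "z"
= rev("gtm") + "h" + "z"
= rev("tm") + "g" + "h" + "z"
= rev("m") + "t" + "g" + "h" + "z"
= "m" + "t" + "g" + "h" + "z"
= "mtghz"


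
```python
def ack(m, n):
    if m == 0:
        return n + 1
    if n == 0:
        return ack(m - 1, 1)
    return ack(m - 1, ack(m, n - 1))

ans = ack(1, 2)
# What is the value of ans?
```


ack(1, 2)
= ack(0, ack(1, 1))
First compute ack(1, 1) = 3
= ack(0, 3)
= 4


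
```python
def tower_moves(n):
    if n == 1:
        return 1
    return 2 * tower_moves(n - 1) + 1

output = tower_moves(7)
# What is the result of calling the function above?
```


tower_moves(7)
= 2 * tower_moves(6) + 1
= 2 * (2 * tower_moves(5) + 1) + 1
= 2 * (2 * (2 * tower_moves(4) + 1) + 1) + 1
= 2 * (2 * (2 * (2 * tower_moves(3) + 1) + 1) + 1) + 1
= 2 * (2 * (2 * (2 * (2 * tower_moves(2) + 1) + 1) + 1) + 1) + 1
= 2 * (2 * (2 * (2 * (2 * (2 * tower_moves(1) + 1) + 1) + 1) + 1) + 1) + 1
Now compute bottom-up:
tower_moves(1) = 1
tower_moves(2) = 2 * 1 + 1 = 3
tower_moves(3) = 2 * 3 + 1 = 7
tower_moves(4) = 2 * 7 + 1 = 15
tower_moves(5) = 2 * 15 + 1 = 31
tower_moves(6) = 2 * 31 + 1 = 63
tower_moves(7) = 2 * 63 + 1 = 127
= 127


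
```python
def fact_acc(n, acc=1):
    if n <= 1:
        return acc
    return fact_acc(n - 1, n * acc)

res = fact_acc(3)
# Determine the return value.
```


fact_acc(3, 1)
= fact_acc(2, 3 * 1) = fact_acc(2, 3)
= fact_acc(1, 2 * 3) = fact_acc(1, 6)
n <= 1, return acc = 6


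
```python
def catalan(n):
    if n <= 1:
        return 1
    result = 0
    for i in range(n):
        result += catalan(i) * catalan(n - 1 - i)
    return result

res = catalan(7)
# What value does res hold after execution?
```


catalan(7)
= sum of catalan(i) * catalan(7-1-i) for i in 0..6
First compute sub-values bottom-up:
  catalan(0) = 1, catalan(1) = 1
  catalan(2) = 1*1 + 1*1 = 2
  catalan(3) = 1*2 + 1*1 + 2*1 = 5
  catalan(4) = 1*5 + 1*2 + 2*1 + 5*1 = 14
  catalan(5) = 1*14 + 1*5 + 2*2 + 5*1 + 14*1 = 42
  catalan(6) = 1*42 + 1*14 + 2*5 + 5*2 + 14*1 + 42*1 = 132
Now catalan(7):
  catalan(0)*catalan(6) = 1*132 = 132
  catalan(1)*catalan(5) = 1*42 = 42
  catalan(2)*catalan(4) = 2*14 = 28
  catalan(3)*catalan(3) = 5*5 = 25
  catalan(4)*catalan(2) = 14*2 = 28
  catalan(5)*catalan(1) = 42*1 = 42
  catalan(6)*catalan(0) = 132*1 = 132
= 132 + 42 + 28 + 25 + 28 + 42 + 132
= 429


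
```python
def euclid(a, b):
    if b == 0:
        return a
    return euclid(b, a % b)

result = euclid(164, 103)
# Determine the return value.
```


euclid(164, 103)
= euclid(103, 164 % 103) = euclid(103, 61)
= euclid(61, 103 % 61) = euclid(61, 42)
= euclid(42, 61 % 42) = euclid(42, 19)
= euclid(19, 42 % 19) = euclid(19, 4)
= euclid(4, 19 % 4) = euclid(4, 3)
= euclid(3, 4 % 3) = euclid(3, 1)
= euclid(1, 3 % 1) = euclid(1, 0)
b == 0, return a = 1


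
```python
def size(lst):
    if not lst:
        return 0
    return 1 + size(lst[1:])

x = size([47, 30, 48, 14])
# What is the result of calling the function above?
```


size([47, 30, 48, 14])
= 1 + size([30, 48, 14])
= 1 + 1 + size([48, 14])
= 1 + 1 + 1 + size([14])
= 1 + 1 + 1 + 1 + size([])
= 1 + 1 + 1 + 1 + 0
= 4


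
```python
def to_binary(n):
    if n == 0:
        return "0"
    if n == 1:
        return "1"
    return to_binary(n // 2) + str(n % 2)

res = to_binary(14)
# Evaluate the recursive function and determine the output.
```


to_binary(14)
= to_binary(7) + "0"
= to_binary(3) + "1" + "0"
= to_binary(1) + "1" + "1" + "0"
= "1" + "1" + "1" + "0"
= "1110"


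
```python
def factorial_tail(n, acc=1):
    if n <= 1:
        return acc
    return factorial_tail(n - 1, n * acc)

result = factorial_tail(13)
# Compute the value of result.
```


factorial_tail(13, 1)
= factorial_tail(12, 13 * 1) = factorial_tail(12, 13)
= factorial_tail(11, 12 * 13) = factorial_tail(11, 156)
= factorial_tail(10, 11 * 156) = factorial_tail(10, 1716)
= factorial_tail(9, 10 * 1716) = factorial_tail(9, 17160)
= factorial_tail(8, 9 * 17160) = factorial_tail(8, 154440)
= factorial_tail(7, 8 * 154440) = factorial_tail(7, 1235520)
= factorial_tail(6, 7 * 1235520) = factorial_tail(6, 8648640)
= factorial_tail(5, 6 * 8648640) = factorial_tail(5, 51891840)
= factorial_tail(4, 5 * 51891840) = factorial_tail(4, 259459200)
= factorial_tail(3, 4 * 259459200) = factorial_tail(3, 1037836800)
= factorial_tail(2, 3 * 1037836800) = factorial_tail(2, 3113510400)
= factorial_tail(1, 2 * 3113510400) = factorial_tail(1, 6227020800)
n <= 1, return acc = 6227020800


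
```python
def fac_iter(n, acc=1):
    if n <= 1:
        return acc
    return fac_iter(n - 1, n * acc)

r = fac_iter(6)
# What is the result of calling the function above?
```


fac_iter(6, 1)
= fac_iter(5, 6 * 1) = fac_iter(5, 6)
= fac_iter(4, 5 * 6) = fac_iter(4, 30)
= fac_iter(3, 4 * 30) = fac_iter(3, 120)
= fac_iter(2, 3 * 120) = fac_iter(2, 360)
= fac_iter(1, 2 * 360) = fac_iter(1, 720)
n <= 1, return acc = 720


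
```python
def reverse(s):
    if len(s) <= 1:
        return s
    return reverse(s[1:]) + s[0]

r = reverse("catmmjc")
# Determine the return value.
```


reverse("catmmjc")
= reverse("atmmjc") + "c"
= reverse("tmmjc") + "a" + "c"
= reverse("mmjc") + "t" + "a" + "c"
= reverse("mjc") + "m" + "t" + "a" + "c"
= reverse("jc") + "m" + "m" + "t" + "a" + "c"
= reverse("c") + "j" + "m" + "m" + "t" + "a" + "c"
= "c" + "j" + "m" + "m" + "t" + "a" + "c"
= "cjmmtac"


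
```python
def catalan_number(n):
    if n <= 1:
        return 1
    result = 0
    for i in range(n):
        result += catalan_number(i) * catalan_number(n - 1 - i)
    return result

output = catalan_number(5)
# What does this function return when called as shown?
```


catalan_number(5)
= sum of catalan_number(i) * catalan_number(5-1-i) for i in 0..4
First compute sub-values bottom-up:
  catalan_number(0) = 1, catalan_number(1) = 1
  catalan_number(2) = 1*1 + 1*1 = 2
  catalan_number(3) = 1*2 + 1*1 + 2*1 = 5
  catalan_number(4) = 1*5 + 1*2 + 2*1 + 5*1 = 14
Now catalan_number(5):
  catalan_number(0)*catalan_number(4) = 1*14 = 14
  catalan_number(1)*catalan_number(3) = 1*5 = 5
  catalan_number(2)*catalan_number(2) = 2*2 = 4
  catalan_number(3)*catalan_number(1) = 5*1 = 5
  catalan_number(4)*catalan_number(0) = 14*1 = 14
= 14 + 5 + 4 + 5 + 14
= 42


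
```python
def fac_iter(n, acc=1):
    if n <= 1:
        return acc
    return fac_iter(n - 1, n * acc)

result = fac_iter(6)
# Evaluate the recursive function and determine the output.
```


fac_iter(6, 1)
= fac_iter(5, 6 * 1) = fac_iter(5, 6)
= fac_iter(4, 5 * 6) = fac_iter(4, 30)
= fac_iter(3, 4 * 30) = fac_iter(3, 120)
= fac_iter(2, 3 * 120) = fac_iter(2, 360)
= fac_iter(1, 2 * 360) = fac_iter(1, 720)
n <= 1, return acc = 720


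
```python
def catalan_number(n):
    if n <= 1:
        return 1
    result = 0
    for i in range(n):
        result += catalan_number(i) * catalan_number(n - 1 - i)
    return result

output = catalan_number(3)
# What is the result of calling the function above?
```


catalan_number(3)
= sum of catalan_number(i) * catalan_number(3-1-i) for i in 0..2
First compute sub-values bottom-up:
  catalan_number(0) = 1, catalan_number(1) = 1
  catalan_number(2) = 1*1 + 1*1 = 2
Now catalan_number(3):
  catalan_number(0)*catalan_number(2) = 1*2 = 2
  catalan_number(1)*catalan_number(1) = 1*1 = 1
  catalan_number(2)*catalan_number(0) = 2*1 = 2
= 2 + 1 + 2
= 5


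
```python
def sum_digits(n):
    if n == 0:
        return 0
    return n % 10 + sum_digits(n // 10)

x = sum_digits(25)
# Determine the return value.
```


sum_digits(25)
= 5 + sum_digits(2)
= 5 + 2 + sum_digits(0)
= 5 + 2 + 0
= 7


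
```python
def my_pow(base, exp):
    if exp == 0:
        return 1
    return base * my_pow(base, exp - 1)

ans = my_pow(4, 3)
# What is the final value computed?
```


my_pow(4, 3)
= 4 * my_pow(4, 2)
= 4 * 4 * my_pow(4, 1)
= 4 * 4 * 4 * my_pow(4, 0)
= 4 * 4 * 4 * 1
= 64


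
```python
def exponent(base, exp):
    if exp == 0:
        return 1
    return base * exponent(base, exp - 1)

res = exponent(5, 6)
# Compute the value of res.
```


exponent(5, 6)
= 5 * exponent(5, 5)
= 5 * 5 * exponent(5, 4)
= 5 * 5 * 5 * exponent(5, 3)
= 5 * 5 * 5 * 5 * exponent(5, 2)
= 5 * 5 * 5 * 5 * 5 * exponent(5, 1)
= 5 * 5 * 5 * 5 * 5 * 5 * exponent(5, 0)
= 5 * 5 * 5 * 5 * 5 * 5 * 1
= 15625


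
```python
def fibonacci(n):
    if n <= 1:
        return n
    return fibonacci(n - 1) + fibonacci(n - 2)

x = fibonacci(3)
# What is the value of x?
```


fibonacci(3)
= fibonacci(2) + fibonacci(1)
Computing bottom-up: fibonacci(0)=0, fibonacci(1)=1, fibonacci(2)=1, fibonacci(3)=2
= 2


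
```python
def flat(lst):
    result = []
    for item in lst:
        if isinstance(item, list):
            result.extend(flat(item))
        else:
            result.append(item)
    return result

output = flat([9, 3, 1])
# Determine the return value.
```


flat([9, 3, 1])
Processing each element:
  9 is not a list -> append 9
  3 is not a list -> append 3
  1 is not a list -> append 1
= [9, 3, 1]


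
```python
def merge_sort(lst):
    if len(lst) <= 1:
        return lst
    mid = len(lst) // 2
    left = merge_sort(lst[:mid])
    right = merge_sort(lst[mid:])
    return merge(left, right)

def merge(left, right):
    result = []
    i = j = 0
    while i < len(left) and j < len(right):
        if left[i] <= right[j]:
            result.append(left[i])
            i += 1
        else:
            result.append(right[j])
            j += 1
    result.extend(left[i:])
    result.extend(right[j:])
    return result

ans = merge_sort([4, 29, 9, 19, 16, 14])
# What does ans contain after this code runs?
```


merge_sort([4, 29, 9, 19, 16, 14])
Split into [4, 29, 9] and [19, 16, 14]
Left sorted: [4, 9, 29]
Right sorted: [14, 16, 19]
Merge [4, 9, 29] and [14, 16, 19]
= [4, 9, 14, 16, 19, 29]


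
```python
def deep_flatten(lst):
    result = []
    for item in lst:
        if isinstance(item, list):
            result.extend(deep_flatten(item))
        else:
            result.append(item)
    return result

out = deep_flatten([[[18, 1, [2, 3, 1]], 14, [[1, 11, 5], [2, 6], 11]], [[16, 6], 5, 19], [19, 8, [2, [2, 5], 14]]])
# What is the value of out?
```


deep_flatten([[[18, 1, [2, 3, 1]], 14, [[1, 11, 5], [2, 6], 11]], [[16, 6], 5, 19], [19, 8, [2, [2, 5], 14]]])
Processing each element:
  [[18, 1, [2, 3, 1]], 14, [[1, 11, 5], [2, 6], 11]] is a list -> deep_flatten recursively -> [18, 1, 2, 3, 1, 14, 1, 11, 5, 2, 6, 11]
  [[16, 6], 5, 19] is a list -> deep_flatten recursively -> [16, 6, 5, 19]
  [19, 8, [2, [2, 5], 14]] is a list -> deep_flatten recursively -> [19, 8, 2, 2, 5, 14]
= [18, 1, 2, 3, 1, 14, 1, 11, 5, 2, 6, 11, 16, 6, 5, 19, 19, 8, 2, 2, 5, 14]


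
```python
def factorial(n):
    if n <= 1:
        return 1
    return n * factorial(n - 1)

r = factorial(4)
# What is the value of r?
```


factorial(4)
= 4 * factorial(3)
= 4 * 3 * factorial(2)
= 4 * 3 * 2 * factorial(1)
= 4 * 3 * 2 * 1
= 24


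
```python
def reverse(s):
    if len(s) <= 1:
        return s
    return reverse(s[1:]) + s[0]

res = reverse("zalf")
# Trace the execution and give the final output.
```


reverse("zalf")
= reverse("alf") + "z"
= reverse("lf") + "a" + "z"
= reverse("f") + "l" + "a" + "z"
= "f" + "l" + "a" + "z"
= "flaz"


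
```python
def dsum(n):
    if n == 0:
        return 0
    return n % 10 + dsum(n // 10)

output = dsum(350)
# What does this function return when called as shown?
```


dsum(350)
= 0 + dsum(35)
= 0 + 5 + dsum(3)
= 0 + 5 + 3 + dsum(0)
= 0 + 5 + 3 + 0
= 8


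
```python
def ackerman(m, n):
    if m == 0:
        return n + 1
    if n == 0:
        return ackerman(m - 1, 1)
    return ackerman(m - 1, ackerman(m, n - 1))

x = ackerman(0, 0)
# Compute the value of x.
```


ackerman(0, 0)
m == 0: return 0 + 1 = 1
= 1


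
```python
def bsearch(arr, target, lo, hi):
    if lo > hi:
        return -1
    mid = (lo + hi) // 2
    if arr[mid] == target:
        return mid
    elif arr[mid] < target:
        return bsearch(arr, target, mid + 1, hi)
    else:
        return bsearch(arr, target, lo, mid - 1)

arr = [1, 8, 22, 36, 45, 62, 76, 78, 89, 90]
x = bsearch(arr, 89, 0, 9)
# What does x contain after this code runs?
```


bsearch(arr, 89, 0, 9)
lo=0, hi=9, mid=4, arr[mid]=45
45 < 89, search right half
lo=5, hi=9, mid=7, arr[mid]=78
78 < 89, search right half
lo=8, hi=9, mid=8, arr[mid]=89
arr[8] == 89, found at index 8
= 8


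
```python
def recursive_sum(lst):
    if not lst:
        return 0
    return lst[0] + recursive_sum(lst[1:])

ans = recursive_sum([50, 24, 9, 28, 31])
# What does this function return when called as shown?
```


recursive_sum([50, 24, 9, 28, 31])
= 50 + recursive_sum([24, 9, 28, 31])
= 50 + 24 + recursive_sum([9, 28, 31])
= 50 + 24 + 9 + recursive_sum([28, 31])
= 50 + 24 + 9 + 28 + recursive_sum([31])
= 50 + 24 + 9 + 28 + 31 + recursive_sum([])
= 50 + 24 + 9 + 28 + 31 + 0
= 142


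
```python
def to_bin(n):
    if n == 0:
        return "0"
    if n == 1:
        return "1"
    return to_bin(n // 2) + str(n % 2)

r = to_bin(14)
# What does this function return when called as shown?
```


to_bin(14)
= to_bin(7) + "0"
= to_bin(3) + "1" + "0"
= to_bin(1) + "1" + "1" + "0"
= "1" + "1" + "1" + "0"
= "1110"


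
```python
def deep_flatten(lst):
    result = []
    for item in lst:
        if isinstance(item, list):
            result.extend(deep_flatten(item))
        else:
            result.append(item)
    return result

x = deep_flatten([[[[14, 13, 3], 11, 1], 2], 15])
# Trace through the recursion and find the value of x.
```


deep_flatten([[[[14, 13, 3], 11, 1], 2], 15])
Processing each element:
  [[[14, 13, 3], 11, 1], 2] is a list -> deep_flatten recursively -> [14, 13, 3, 11, 1, 2]
  15 is not a list -> append 15
= [14, 13, 3, 11, 1, 2, 15]


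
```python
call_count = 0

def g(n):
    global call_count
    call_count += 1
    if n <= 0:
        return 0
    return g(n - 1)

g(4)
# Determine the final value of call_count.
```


g(4) calls g(3) calls ... calls g(0)
Total calls: 4 + 1 (for base case) = 5


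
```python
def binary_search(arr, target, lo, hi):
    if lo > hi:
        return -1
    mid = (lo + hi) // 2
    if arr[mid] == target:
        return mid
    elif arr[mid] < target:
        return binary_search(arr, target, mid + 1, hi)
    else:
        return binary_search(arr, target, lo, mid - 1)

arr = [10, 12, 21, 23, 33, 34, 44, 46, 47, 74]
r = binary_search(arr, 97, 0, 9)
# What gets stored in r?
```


binary_search(arr, 97, 0, 9)
lo=0, hi=9, mid=4, arr[mid]=33
33 < 97, search right half
lo=5, hi=9, mid=7, arr[mid]=46
46 < 97, search right half
lo=8, hi=9, mid=8, arr[mid]=47
47 < 97, search right half
lo=9, hi=9, mid=9, arr[mid]=74
74 < 97, search right half
lo > hi, target not found, return -1
= -1
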